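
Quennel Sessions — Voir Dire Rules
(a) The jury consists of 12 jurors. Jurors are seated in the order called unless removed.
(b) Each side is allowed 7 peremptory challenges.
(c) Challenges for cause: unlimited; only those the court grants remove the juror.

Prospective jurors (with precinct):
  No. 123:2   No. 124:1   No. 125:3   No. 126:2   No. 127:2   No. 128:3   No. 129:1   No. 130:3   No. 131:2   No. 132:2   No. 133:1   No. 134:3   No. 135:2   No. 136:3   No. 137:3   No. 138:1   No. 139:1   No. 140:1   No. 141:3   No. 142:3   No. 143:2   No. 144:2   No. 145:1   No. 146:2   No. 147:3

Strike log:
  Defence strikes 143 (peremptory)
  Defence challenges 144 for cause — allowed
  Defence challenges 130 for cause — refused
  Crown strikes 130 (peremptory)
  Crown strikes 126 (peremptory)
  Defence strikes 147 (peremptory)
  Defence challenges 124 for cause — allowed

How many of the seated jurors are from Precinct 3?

5

Removed: #124, #126, #130, #143, #144, #147.
Seated jurors 1–12: #123, #125, #127, #128, #129, #131, #132, #133, #134, #135, #136, #137.
Of those, in Precinct 3: #125, #128, #134, #136, #137 → 5.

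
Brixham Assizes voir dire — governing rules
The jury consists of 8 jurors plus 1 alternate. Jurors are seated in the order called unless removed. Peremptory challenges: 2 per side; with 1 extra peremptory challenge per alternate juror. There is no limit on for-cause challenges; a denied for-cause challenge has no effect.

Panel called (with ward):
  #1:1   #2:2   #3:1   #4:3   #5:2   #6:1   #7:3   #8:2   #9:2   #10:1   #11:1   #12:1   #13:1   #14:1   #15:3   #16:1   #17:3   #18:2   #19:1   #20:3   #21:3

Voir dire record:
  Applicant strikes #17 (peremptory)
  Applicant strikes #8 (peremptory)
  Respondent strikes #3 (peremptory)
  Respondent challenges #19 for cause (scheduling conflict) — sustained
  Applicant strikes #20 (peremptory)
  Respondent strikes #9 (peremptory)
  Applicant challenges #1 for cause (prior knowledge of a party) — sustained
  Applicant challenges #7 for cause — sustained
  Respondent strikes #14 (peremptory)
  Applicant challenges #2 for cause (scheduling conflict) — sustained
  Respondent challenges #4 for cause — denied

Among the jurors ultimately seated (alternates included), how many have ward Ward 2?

Removed: #1, #2, #3, #7, #8, #9, #14, #17, #19, #20.
Seated (9 incl. alternates): #4, #5, #6, #10, #11, #12, #13, #15, #16.
Of those, in Ward 2: #5 → 1.

1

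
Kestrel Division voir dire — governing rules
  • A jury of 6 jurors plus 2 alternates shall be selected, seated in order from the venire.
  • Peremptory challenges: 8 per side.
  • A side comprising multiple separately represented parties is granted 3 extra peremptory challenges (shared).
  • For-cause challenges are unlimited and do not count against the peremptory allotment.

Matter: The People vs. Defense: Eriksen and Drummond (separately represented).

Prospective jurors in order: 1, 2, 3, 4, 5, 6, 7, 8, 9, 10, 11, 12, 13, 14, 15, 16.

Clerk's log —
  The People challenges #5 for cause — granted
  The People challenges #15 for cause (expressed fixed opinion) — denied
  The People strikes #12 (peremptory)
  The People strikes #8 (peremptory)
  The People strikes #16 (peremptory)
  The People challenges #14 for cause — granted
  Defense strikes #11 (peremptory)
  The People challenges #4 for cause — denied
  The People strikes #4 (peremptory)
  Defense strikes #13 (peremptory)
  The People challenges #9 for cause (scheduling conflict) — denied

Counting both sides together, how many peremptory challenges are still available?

13

The People allotment: 8. Defense allotment: 8 base + 3 multi-party = 11.
The People peremptories used: #12, #8, #16, #4 — 4 (for-cause on #5, #15, #14, #4, #9 don't count).
Defense peremptories used: #11, #13 — 2.
Remaining: (8 − 4) + (11 − 2) = 13.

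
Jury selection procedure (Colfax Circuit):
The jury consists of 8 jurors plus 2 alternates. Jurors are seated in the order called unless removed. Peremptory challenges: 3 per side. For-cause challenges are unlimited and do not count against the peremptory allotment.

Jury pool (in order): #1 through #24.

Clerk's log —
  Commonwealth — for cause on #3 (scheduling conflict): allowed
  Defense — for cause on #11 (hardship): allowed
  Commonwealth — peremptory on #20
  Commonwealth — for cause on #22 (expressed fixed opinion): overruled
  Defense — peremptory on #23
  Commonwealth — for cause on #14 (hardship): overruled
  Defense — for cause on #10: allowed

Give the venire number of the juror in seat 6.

7

Removed: #3, #10, #11, #20, #23. (#14, #22 stay — for-cause denied.)
Filling seats in venire order through position 6: #1, #2, #4, #5, #6, #7.
So seat 6 is #7.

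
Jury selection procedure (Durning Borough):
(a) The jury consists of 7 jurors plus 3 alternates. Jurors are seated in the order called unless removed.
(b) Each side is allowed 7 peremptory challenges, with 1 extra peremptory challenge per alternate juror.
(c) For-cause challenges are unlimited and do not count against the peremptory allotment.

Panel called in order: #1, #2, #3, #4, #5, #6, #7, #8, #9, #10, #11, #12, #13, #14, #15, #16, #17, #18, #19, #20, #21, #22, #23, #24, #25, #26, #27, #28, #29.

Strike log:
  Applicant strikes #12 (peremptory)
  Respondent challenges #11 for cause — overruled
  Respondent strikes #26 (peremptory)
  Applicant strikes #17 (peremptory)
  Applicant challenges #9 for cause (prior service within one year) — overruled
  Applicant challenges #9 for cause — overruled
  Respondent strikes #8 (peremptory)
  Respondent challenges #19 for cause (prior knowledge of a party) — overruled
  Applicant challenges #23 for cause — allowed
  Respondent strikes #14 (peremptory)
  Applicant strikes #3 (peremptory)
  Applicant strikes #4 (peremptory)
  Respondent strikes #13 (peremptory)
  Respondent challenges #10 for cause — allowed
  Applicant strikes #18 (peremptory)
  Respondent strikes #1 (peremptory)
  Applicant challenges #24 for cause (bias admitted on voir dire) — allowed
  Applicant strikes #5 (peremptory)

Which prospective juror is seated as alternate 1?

Removed: #1, #3, #4, #5, #8, #10, #12, #13, #14, #17, #18, #23, #24, #26. (#9, #11, #19 stay — for-cause denied.)
Filling seats in venire order through position 8: #2, #6, #7, #9, #11, #15, #16, #19.
So alternate 1 is #19.

19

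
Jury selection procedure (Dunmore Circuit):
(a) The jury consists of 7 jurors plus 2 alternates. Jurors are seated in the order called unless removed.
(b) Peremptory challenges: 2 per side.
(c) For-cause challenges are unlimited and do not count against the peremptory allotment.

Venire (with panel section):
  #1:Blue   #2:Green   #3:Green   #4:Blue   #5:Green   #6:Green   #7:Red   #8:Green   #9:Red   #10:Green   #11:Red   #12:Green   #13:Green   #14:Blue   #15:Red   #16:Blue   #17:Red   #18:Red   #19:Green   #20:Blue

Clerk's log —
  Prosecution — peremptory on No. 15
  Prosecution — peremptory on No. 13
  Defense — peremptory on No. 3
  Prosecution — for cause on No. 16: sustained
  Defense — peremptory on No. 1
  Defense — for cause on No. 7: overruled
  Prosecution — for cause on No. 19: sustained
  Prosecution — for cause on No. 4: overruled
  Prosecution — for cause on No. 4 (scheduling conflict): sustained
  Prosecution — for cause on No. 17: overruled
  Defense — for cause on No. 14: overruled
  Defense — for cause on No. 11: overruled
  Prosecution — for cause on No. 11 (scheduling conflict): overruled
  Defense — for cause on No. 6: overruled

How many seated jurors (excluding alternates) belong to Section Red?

Removed: #1, #3, #4, #13, #15, #16, #19.
Seated jurors 1–7: #2, #5, #6, #7, #8, #9, #10 (alternates #11, #12 not counted).
Of those, in Section Red: #7, #9 → 2.

2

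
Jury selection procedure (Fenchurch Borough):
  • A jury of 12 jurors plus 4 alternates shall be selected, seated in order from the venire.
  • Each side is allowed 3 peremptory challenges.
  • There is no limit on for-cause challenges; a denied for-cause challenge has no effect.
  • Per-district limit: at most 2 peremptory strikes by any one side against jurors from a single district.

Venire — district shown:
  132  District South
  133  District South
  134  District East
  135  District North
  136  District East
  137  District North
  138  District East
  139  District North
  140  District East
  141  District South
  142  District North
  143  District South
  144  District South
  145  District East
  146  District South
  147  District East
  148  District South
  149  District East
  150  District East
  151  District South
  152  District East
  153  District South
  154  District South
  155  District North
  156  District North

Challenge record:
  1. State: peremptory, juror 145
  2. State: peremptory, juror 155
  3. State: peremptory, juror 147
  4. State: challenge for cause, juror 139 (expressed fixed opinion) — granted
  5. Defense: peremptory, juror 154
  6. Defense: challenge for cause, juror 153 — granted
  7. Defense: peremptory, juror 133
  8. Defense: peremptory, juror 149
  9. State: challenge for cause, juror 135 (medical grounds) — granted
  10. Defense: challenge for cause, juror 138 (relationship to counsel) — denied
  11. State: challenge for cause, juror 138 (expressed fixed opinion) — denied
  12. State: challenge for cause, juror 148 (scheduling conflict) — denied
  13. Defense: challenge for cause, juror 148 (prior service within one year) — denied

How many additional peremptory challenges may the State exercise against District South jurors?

0

State peremptories so far: #145, #155, #147 — 3 of 3 used, 0 left overall.
Against District South: none yet — per-district cap 2 leaves 2.
Binding limit: min(0, 2) = 0.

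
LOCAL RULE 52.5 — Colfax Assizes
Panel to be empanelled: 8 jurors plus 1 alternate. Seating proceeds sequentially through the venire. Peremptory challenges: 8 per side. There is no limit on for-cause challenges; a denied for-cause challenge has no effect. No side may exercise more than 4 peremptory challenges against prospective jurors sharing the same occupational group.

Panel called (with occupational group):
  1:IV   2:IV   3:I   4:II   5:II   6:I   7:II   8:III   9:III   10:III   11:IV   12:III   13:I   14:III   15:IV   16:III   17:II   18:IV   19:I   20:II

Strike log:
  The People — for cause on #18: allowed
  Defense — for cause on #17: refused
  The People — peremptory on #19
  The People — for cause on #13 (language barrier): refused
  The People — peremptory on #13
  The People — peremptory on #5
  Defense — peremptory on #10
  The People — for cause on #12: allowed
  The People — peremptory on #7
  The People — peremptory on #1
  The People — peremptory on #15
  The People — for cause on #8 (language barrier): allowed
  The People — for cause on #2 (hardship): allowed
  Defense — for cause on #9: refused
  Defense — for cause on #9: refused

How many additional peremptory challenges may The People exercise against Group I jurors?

2

The People peremptories so far: #19, #13, #5, #7, #1, #15 — 6 of 8 used, 2 left overall.
Against Group I: #19, #13 — 2 used; per-group cap 4 leaves 2.
Binding limit: min(2, 2) = 2.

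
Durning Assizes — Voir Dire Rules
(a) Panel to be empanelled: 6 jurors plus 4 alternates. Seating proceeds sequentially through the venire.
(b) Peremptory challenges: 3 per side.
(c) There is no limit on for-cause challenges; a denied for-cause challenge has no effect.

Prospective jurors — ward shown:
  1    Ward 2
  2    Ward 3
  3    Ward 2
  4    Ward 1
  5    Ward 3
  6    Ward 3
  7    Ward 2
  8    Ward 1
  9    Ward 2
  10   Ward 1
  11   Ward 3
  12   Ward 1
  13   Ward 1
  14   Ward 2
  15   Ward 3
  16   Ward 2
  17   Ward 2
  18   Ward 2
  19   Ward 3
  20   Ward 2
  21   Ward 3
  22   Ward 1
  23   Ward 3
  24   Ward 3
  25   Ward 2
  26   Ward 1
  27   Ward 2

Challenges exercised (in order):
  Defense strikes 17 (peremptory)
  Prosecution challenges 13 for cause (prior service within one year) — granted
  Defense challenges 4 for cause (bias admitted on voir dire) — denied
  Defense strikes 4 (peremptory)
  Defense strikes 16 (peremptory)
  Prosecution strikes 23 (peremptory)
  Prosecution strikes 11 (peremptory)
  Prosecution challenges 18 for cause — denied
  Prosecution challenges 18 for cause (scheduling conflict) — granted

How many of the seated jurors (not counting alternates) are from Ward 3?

Removed: #4, #11, #13, #16, #17, #18, #23.
Seated jurors 1–6: #1, #2, #3, #5, #6, #7 (alternates #8, #9, #10, #12 not counted).
Of those, in Ward 3: #2, #5, #6 → 3.

3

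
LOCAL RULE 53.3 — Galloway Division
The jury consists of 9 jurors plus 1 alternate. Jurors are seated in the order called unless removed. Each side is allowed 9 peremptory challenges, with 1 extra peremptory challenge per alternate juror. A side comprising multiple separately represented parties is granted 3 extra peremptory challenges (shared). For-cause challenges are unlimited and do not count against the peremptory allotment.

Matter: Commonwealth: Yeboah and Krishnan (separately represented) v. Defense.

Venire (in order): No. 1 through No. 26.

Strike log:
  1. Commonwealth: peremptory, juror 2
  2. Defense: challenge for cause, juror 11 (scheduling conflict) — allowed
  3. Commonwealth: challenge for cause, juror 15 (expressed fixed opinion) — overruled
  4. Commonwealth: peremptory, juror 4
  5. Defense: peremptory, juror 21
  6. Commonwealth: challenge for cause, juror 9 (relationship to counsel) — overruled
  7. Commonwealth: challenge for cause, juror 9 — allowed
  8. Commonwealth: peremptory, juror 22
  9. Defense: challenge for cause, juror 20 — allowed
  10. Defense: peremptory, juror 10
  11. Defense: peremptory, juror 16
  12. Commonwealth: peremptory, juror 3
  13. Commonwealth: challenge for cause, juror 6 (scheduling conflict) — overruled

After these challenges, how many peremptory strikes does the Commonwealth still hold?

9

Commonwealth allotment: 9 base + 1 × 1 alternate + 3 multi-party = 13.
Commonwealth peremptories used: #2, #4, #22, #3 — 4 (for-cause on #15, #9, #9, #6 don't count).
Remaining: 13 − 4 = 9.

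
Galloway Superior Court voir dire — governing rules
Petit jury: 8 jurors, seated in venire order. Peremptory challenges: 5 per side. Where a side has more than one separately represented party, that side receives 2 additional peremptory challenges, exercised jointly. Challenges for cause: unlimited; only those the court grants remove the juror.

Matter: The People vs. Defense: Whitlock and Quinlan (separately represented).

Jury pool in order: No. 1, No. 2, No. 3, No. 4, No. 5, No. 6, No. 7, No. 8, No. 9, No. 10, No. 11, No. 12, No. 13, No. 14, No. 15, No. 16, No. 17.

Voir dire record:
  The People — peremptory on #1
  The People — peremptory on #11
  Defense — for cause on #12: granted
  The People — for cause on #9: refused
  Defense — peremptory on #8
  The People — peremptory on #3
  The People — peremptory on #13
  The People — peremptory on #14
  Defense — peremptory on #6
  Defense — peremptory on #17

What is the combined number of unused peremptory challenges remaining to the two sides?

4

The People allotment: 5. Defense allotment: 5 base + 2 multi-party = 7.
The People peremptories used: #1, #11, #3, #13, #14 — 5 (the for-cause on #9 doesn't count).
Defense peremptories used: #8, #6, #17 — 3 (the for-cause on #12 doesn't count).
Remaining: (5 − 5) + (7 − 3) = 4.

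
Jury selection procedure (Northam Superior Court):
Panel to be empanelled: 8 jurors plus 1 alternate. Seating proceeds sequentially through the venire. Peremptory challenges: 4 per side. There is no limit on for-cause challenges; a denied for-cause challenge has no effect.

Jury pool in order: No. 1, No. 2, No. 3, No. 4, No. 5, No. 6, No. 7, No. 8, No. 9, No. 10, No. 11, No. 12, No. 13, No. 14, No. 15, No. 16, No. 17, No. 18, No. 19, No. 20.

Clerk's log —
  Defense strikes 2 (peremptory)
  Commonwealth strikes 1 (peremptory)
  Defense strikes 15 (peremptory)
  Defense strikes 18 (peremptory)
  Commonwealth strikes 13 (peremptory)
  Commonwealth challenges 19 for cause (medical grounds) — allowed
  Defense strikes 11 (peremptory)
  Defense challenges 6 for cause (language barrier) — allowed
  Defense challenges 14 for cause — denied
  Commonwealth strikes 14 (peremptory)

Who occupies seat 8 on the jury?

Removed: #1, #2, #6, #11, #13, #14, #15, #18, #19.
Filling seats in venire order through position 8: #3, #4, #5, #7, #8, #9, #10, #12.
So seat 8 is #12.

12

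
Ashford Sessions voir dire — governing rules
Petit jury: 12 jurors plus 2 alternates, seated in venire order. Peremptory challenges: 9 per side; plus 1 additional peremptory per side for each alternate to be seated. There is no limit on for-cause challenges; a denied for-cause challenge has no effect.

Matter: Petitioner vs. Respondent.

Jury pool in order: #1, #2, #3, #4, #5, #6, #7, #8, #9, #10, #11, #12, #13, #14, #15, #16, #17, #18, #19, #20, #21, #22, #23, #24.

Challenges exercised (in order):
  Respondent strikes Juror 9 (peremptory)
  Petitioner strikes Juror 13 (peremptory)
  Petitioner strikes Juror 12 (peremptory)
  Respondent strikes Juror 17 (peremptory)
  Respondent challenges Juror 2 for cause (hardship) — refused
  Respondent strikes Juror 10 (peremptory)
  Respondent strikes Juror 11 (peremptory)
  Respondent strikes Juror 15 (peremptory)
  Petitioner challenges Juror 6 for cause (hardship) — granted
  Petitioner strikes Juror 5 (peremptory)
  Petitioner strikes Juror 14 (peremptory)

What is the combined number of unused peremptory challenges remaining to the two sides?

Petitioner allotment: 9 base + 1 × 2 alternates = 11. Respondent allotment: 9 base + 1 × 2 alternates = 11.
Petitioner peremptories used: #13, #12, #5, #14 — 4 (the for-cause on #6 doesn't count).
Respondent peremptories used: #9, #17, #10, #11, #15 — 5 (the for-cause on #2 doesn't count).
Remaining: (11 − 4) + (11 − 5) = 13.

13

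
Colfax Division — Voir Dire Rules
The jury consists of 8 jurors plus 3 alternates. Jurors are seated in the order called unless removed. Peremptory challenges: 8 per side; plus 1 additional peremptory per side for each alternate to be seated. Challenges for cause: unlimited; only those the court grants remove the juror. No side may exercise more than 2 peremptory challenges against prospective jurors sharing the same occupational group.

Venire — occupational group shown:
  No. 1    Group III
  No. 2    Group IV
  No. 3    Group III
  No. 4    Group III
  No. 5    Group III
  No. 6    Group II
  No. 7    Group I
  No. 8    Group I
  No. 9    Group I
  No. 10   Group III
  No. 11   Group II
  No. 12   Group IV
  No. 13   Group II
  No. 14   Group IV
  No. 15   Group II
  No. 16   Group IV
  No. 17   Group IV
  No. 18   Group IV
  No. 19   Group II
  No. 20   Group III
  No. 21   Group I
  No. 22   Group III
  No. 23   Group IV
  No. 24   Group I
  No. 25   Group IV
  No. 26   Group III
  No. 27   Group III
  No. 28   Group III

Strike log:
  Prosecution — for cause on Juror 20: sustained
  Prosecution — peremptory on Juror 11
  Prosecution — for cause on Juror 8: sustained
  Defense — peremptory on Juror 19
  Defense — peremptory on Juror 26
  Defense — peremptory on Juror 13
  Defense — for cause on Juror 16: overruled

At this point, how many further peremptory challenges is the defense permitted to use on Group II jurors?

Defense peremptories so far: #19, #26, #13 — 3 of 11 used, 8 left overall.
Against Group II: #19, #13 — 2 used; per-group cap 2 leaves 0.
Binding limit: min(8, 0) = 0.

0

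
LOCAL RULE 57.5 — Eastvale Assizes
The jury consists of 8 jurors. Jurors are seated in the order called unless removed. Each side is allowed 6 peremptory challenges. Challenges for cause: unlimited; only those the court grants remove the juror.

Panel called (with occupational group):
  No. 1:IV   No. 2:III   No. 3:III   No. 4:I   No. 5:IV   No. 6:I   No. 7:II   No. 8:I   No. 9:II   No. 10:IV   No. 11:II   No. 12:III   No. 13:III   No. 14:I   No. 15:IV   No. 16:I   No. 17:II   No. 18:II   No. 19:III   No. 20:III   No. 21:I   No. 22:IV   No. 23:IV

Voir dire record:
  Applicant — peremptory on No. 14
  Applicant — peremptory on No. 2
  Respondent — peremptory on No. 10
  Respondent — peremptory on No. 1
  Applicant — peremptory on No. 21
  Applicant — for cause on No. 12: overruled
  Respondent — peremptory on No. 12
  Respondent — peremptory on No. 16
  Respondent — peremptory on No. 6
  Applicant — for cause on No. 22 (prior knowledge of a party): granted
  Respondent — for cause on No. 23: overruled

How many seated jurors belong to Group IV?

Removed: #1, #2, #6, #10, #12, #14, #16, #21, #22.
Seated jurors 1–8: #3, #4, #5, #7, #8, #9, #11, #13.
Of those, in Group IV: #5 → 1.

1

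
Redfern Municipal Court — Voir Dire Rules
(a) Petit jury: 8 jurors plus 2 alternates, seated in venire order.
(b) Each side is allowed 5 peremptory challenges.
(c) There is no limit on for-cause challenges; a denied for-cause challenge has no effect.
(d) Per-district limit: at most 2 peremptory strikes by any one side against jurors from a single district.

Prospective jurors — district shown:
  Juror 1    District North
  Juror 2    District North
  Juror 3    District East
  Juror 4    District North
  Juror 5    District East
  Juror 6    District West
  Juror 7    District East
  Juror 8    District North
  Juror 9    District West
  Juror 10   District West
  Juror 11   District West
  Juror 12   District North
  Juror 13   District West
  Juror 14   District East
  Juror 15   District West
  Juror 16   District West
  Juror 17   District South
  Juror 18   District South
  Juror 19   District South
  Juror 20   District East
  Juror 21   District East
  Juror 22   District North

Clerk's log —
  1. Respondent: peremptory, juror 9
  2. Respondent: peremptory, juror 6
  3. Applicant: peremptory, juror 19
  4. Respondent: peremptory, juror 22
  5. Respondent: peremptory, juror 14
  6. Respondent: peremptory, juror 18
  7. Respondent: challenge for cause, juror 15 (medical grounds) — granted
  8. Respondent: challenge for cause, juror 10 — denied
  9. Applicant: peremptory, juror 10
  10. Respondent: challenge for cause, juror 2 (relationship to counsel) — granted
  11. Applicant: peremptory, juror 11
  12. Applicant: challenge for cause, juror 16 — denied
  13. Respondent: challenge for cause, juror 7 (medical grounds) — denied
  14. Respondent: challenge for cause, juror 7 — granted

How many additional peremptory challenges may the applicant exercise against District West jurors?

0

Applicant peremptories so far: #19, #10, #11 — 3 of 5 used, 2 left overall.
Against District West: #10, #11 — 2 used; per-district cap 2 leaves 0.
Binding limit: min(2, 0) = 0.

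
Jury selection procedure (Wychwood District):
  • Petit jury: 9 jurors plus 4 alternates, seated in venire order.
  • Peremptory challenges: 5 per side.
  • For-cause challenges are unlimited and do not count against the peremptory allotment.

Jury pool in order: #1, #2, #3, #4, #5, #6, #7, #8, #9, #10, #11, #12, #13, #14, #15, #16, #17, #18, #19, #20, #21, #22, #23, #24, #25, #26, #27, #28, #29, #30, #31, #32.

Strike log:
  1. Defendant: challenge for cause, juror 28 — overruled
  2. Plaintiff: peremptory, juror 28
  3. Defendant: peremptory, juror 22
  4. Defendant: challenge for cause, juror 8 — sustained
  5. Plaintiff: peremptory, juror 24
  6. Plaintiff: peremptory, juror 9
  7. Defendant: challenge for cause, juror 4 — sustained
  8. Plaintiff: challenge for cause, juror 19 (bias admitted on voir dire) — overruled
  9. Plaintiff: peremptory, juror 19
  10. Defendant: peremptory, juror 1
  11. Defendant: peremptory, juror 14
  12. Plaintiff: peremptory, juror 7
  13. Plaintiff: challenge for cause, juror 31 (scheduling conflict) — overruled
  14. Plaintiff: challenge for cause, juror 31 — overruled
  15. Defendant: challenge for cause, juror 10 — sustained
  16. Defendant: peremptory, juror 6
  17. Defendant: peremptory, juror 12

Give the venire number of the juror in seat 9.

18

Removed: #1, #4, #6, #7, #8, #9, #10, #12, #14, #19, #22, #24, #28. (#31 stays — for-cause denied.)
Seating in order: seats 1–9 → #2, #3, #5, #11, #13, #15, #16, #17, #18; alternates → #20, #21, #23, #25.
So seat 9 is #18.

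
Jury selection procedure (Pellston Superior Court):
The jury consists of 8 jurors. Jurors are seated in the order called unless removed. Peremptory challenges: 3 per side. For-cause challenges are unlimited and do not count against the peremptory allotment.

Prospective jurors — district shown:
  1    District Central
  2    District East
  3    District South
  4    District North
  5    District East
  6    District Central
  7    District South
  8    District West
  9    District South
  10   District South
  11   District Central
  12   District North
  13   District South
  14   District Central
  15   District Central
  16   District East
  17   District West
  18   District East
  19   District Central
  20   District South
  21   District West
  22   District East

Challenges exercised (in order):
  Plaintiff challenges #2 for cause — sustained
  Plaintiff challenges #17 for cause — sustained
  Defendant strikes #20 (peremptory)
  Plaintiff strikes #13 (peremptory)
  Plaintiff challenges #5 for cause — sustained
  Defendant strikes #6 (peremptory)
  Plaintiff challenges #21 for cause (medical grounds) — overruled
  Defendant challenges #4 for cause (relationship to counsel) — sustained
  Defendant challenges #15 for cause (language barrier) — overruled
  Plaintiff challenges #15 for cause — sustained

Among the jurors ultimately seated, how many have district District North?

1

Removed: #2, #4, #5, #6, #13, #15, #17, #20.
Seated jurors 1–8: #1, #3, #7, #8, #9, #10, #11, #12.
Of those, in District North: #12 → 1.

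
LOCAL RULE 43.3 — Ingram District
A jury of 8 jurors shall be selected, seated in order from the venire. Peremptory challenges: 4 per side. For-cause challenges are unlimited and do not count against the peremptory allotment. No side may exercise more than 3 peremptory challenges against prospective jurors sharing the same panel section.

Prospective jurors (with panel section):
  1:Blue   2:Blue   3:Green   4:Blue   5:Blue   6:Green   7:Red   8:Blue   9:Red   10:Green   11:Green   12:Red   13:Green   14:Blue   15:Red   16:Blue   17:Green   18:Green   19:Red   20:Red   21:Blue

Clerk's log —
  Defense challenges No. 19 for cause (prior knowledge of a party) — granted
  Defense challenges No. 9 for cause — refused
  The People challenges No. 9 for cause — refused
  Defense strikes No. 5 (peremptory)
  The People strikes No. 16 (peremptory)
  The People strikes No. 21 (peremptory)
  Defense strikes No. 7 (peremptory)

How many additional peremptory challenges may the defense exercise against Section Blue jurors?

2

Defense peremptories so far: #5, #7 — 2 of 4 used, 2 left overall.
Against Section Blue: #5 — 1 used; per-section cap 3 leaves 2.
Binding limit: min(2, 2) = 2.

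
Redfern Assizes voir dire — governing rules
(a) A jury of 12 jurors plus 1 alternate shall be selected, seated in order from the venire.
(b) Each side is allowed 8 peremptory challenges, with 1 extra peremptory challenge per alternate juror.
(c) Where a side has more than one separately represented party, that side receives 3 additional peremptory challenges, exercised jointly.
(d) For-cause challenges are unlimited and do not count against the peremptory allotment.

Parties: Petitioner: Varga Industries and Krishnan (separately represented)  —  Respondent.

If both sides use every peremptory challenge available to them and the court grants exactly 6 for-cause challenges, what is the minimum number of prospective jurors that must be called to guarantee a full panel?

Seats to fill: 12 + 1 alternates = 13.
Peremptories — Petitioner: 8 + 1×1 + 3 = 12; Respondent: 8 + 1×1 = 9; total 21.
For-cause removals: 6.
Minimum venire: 13 + 21 + 6 = 40.

40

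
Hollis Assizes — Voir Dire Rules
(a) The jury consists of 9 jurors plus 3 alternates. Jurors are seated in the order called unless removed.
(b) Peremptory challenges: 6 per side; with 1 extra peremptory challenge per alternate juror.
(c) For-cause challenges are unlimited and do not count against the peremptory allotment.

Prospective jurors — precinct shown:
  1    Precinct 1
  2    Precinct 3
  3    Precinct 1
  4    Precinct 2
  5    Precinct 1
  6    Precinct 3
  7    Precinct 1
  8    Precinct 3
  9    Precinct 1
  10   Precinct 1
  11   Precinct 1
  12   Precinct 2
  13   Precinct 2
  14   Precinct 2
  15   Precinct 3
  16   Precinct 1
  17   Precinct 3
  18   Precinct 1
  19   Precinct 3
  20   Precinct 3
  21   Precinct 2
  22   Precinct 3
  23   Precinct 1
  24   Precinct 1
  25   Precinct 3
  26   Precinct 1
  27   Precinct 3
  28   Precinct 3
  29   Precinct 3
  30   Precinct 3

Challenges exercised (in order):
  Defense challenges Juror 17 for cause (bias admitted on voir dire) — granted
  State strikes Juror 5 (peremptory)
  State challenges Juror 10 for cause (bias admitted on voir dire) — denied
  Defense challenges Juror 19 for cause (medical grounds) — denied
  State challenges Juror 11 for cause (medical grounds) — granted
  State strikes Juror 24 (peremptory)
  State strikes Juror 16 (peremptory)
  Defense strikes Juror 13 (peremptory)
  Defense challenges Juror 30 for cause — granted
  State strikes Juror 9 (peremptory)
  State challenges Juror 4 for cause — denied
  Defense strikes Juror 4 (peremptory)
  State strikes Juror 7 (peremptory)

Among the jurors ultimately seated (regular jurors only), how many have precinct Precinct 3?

Removed: #4, #5, #7, #9, #11, #13, #16, #17, #24, #30.
Seated jurors 1–9: #1, #2, #3, #6, #8, #10, #12, #14, #15 (alternates #18, #19, #20 not counted).
Of those, in Precinct 3: #2, #6, #8, #15 → 4.

4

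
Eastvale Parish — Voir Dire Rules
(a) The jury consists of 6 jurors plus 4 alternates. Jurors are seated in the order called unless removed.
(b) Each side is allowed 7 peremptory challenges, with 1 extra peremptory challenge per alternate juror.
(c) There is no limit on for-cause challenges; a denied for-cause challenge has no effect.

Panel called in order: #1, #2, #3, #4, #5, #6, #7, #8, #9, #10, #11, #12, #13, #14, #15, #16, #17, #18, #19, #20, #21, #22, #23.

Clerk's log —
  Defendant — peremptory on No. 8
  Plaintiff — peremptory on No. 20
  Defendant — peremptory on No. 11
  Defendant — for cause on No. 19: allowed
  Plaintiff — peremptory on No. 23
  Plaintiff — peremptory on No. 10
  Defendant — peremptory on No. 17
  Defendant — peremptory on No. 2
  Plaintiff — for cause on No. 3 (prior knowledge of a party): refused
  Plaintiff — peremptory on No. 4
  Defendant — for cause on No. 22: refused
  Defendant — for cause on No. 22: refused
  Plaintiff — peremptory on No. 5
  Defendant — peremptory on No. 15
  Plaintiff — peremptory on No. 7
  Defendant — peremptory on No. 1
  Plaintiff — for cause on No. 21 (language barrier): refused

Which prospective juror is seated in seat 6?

Removed: #1, #2, #4, #5, #7, #8, #10, #11, #15, #17, #19, #20, #23. (#3, #21, #22 stay — for-cause denied.)
Filling seats in venire order through position 6: #3, #6, #9, #12, #13, #14.
So seat 6 is #14.

14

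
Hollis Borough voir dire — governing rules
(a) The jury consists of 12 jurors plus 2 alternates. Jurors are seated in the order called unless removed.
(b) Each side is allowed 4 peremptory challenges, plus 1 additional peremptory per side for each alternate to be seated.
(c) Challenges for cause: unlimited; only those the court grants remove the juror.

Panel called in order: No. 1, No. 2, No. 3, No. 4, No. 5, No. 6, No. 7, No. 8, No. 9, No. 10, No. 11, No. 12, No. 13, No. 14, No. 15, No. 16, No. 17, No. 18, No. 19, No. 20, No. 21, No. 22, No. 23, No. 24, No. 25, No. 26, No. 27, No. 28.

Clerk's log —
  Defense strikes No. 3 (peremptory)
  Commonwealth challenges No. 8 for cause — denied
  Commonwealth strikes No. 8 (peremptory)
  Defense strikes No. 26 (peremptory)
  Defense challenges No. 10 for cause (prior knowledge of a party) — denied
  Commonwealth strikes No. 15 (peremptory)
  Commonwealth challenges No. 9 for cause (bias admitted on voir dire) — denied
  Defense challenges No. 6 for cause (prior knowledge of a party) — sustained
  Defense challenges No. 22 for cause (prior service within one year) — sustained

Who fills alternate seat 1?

17

Removed: #3, #6, #8, #15, #22, #26. (#9, #10 stay — for-cause denied.)
Filling seats in venire order through position 13: #1, #2, #4, #5, #7, #9, #10, #11, #12, #13, #14, #16, #17.
So alternate 1 is #17.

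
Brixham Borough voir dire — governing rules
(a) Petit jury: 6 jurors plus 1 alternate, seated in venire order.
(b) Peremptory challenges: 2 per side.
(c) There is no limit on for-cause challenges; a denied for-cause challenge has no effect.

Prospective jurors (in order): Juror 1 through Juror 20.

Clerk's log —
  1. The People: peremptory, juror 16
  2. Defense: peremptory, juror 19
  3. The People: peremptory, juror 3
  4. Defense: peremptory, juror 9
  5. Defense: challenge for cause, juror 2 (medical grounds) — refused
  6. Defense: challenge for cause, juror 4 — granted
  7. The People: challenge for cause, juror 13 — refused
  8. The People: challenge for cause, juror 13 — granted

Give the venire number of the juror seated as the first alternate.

Removed: #3, #4, #9, #13, #16, #19. (#2 stays — for-cause denied.)
Seating in order: seats 1–6 → #1, #2, #5, #6, #7, #8; alternates → #10.
So alternate 1 is #10.

10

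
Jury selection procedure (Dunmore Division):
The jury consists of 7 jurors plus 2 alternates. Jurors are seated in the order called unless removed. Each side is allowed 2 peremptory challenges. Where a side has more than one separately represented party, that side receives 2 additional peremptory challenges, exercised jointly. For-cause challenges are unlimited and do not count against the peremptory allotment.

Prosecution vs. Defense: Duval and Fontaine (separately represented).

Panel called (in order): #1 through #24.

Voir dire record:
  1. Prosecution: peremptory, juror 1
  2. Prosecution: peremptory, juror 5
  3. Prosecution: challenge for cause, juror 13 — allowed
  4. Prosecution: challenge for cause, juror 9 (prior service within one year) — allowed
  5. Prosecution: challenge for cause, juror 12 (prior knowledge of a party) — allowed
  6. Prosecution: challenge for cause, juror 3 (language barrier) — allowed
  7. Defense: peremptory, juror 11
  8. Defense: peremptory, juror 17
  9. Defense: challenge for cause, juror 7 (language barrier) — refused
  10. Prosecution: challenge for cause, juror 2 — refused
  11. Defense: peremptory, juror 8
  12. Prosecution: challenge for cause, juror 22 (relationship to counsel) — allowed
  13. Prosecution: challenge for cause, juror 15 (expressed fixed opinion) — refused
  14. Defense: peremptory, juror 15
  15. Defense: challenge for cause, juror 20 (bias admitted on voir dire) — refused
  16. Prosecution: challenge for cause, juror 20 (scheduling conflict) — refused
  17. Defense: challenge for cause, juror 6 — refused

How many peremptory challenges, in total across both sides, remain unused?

Prosecution allotment: 2. Defense allotment: 2 base + 2 multi-party = 4.
Prosecution peremptories used: #1, #5 — 2 (for-cause on #13, #9, #12, #3, #2, #22, #15, #20 don't count).
Defense peremptories used: #11, #17, #8, #15 — 4 (for-cause on #7, #20, #6 don't count).
Remaining: (2 − 2) + (4 − 4) = 0.

0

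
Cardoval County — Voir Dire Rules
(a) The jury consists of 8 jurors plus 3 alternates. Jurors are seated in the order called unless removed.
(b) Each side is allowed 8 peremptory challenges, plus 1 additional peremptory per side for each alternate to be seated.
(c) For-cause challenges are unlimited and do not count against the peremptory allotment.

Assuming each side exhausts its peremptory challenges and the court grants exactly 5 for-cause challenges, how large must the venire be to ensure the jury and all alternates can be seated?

38

Seats to fill: 8 + 3 alternates = 11.
Peremptories: 8 + 1×3 = 11 per side × 2 sides = 22.
For-cause removals: 5.
Minimum venire: 11 + 22 + 5 = 38.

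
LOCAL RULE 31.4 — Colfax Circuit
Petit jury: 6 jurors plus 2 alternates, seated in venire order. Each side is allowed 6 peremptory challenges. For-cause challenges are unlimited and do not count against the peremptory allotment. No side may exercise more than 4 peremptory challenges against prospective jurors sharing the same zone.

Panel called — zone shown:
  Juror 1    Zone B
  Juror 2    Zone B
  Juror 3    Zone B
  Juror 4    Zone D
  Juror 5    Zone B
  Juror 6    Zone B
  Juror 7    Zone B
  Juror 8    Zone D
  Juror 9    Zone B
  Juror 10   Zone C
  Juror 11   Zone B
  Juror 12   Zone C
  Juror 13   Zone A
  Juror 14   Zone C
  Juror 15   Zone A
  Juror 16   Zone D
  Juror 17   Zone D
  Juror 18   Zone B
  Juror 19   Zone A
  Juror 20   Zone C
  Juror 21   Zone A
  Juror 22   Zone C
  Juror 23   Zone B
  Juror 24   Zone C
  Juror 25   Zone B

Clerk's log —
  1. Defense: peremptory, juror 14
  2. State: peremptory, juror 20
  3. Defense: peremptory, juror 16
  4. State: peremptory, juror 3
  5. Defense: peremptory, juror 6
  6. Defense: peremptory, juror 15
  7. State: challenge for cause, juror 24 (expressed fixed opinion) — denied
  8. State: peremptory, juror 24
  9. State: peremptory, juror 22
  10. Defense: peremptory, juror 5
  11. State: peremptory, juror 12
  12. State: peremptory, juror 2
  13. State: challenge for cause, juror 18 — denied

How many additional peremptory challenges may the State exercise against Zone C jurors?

State peremptories so far: #20, #3, #24, #22, #12, #2 — 6 of 6 used, 0 left overall.
Against Zone C: #20, #24, #22, #12 — 4 used; per-zone cap 4 leaves 0.
Binding limit: min(0, 0) = 0.

0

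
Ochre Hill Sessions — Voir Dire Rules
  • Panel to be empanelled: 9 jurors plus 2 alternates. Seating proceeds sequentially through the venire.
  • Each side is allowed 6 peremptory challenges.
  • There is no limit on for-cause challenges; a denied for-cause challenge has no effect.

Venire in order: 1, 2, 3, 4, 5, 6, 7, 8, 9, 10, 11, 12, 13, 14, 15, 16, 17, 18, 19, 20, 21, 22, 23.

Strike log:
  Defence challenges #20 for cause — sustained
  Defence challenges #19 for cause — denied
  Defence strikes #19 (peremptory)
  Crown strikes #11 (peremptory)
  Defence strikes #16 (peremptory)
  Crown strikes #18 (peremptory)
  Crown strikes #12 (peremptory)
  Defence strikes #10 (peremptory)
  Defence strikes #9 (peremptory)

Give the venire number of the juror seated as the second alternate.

Removed: #9, #10, #11, #12, #16, #18, #19, #20.
Seating in order: seats 1–9 → #1, #2, #3, #4, #5, #6, #7, #8, #13; alternates → #14, #15.
So alternate 2 is #15.

15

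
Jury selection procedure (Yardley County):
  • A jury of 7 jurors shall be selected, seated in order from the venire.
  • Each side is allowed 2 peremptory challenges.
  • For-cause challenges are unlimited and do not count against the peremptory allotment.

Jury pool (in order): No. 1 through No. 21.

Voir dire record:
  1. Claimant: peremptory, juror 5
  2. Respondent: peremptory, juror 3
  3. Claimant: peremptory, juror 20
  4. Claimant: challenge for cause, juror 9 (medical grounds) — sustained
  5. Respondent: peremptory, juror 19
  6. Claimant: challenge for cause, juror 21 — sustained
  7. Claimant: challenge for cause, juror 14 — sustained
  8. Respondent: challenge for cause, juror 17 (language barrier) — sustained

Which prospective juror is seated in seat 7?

Removed: #3, #5, #9, #14, #17, #19, #20, #21.
Seating in order: seats 1–7 → #1, #2, #4, #6, #7, #8, #10.
So seat 7 is #10.

10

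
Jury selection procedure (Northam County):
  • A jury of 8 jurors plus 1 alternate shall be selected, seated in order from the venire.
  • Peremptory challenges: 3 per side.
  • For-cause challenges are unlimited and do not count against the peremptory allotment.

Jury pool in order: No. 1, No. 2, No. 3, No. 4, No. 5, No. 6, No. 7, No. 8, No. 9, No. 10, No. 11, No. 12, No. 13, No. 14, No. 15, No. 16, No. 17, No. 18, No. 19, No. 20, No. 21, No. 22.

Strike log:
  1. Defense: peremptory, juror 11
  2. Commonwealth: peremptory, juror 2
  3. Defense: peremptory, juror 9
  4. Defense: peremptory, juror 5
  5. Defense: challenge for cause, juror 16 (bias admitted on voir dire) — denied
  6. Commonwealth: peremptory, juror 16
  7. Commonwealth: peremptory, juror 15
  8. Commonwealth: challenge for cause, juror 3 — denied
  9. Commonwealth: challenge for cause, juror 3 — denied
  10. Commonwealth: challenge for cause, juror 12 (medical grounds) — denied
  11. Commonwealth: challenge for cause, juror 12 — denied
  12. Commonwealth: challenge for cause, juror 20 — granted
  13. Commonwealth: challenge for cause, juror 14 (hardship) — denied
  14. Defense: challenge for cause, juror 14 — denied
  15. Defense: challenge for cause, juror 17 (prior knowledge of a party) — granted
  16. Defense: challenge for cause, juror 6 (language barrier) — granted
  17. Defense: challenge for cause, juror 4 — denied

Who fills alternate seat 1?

14

Removed: #2, #5, #6, #9, #11, #15, #16, #17, #20. (#3, #4, #12, #14 stay — for-cause denied.)
Seating in order: seats 1–8 → #1, #3, #4, #7, #8, #10, #12, #13; alternates → #14.
So alternate 1 is #14.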